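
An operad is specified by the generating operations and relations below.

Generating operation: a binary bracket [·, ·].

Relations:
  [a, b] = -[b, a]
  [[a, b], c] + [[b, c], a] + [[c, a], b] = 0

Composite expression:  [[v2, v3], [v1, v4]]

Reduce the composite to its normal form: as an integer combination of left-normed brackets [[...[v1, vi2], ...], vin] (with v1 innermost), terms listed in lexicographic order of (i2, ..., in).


Left-normed coefficients sit on the v1-initial expansion words.
Composite bracket: [[v2, v3], [v1, v4]]
Each bracket splits as ab - ba, giving 8 signed words (2^3 = 8).
Coefficients come from the v1-initial words:
  v1v4v2v3 appears with sign -1, giving the term -[[[v1, v4], v2], v3]
  v1v4v3v2 appears with sign +1, giving the term +[[[v1, v4], v3], v2]

-[[[v1, v4], v2], v3] + [[[v1, v4], v3], v2]


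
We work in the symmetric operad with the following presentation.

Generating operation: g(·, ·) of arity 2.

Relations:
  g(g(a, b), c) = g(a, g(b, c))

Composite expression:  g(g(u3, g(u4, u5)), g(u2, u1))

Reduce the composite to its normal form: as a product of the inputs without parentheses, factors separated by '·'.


All parenthesizations of g agree; list the u-inputs left to right.
g(u4, u5) spells out as u4 · u5
g(u3, g(u4, u5)) spells out as u3 · u4 · u5
g(u2, u1) spells out as u2 · u1
g(g(u3, g(u4, u5)), g(u2, u1)) spells out as u3 · u4 · u5 · u2 · u1

u3 · u4 · u5 · u2 · u1


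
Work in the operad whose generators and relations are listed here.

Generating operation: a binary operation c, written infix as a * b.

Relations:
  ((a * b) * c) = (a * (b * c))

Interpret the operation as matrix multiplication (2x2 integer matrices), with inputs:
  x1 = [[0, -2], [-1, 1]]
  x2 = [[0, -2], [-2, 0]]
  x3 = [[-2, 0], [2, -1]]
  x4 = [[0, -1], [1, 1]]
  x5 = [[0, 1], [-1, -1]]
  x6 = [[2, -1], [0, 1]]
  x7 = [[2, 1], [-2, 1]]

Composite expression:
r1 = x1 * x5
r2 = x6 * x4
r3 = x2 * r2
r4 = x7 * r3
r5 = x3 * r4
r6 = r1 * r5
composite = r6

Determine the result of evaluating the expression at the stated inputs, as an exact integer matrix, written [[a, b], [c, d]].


[[-12, -20], [16, 16]]

(x1 * x5) = [[2, 2], [-1, -2]]
(x6 * x4) = [[-1, -3], [1, 1]]
(x2 * (x6 * x4)) = [[-2, -2], [2, 6]]
(x7 * (x2 * (x6 * x4))) = [[-2, 2], [6, 10]]
(x3 * (x7 * (x2 * (x6 * x4)))) = [[4, -4], [-10, -6]]
((x1 * x5) * (x3 * (x7 * (x2 * (x6 * x4))))) = [[-12, -20], [16, 16]]


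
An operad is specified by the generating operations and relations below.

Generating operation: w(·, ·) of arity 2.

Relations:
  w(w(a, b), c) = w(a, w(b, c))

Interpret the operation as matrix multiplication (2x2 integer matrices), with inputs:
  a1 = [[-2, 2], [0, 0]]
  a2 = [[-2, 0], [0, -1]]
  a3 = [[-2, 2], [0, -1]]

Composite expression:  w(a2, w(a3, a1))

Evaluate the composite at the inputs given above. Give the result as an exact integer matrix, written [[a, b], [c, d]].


[[-8, 8], [0, 0]]

w(a3, a1) = [[4, -4], [0, 0]]
w(a2, w(a3, a1)) = [[-8, 8], [0, 0]]


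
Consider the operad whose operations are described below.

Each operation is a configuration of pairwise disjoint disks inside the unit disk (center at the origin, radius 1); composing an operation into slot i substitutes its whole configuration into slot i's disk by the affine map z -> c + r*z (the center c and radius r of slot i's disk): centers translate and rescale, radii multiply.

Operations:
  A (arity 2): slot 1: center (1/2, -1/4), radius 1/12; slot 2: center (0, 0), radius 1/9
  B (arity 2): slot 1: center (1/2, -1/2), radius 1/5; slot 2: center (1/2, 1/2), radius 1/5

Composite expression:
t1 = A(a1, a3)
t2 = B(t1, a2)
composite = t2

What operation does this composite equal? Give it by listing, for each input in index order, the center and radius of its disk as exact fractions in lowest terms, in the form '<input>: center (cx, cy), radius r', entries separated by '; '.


a1: center (3/5, -11/20), radius 1/60; a2: center (1/2, 1/2), radius 1/5; a3: center (1/2, -1/2), radius 1/45

Affine substitution under B: radii multiply and a-centers shift.
tracing a1 down its 2-map path: center (3/5, -11/20), radius 1/60
tracing a3 down its 2-map path: center (1/2, -1/2), radius 1/45
tracing a2 down its 1-map path: center (1/2, 1/2), radius 1/5


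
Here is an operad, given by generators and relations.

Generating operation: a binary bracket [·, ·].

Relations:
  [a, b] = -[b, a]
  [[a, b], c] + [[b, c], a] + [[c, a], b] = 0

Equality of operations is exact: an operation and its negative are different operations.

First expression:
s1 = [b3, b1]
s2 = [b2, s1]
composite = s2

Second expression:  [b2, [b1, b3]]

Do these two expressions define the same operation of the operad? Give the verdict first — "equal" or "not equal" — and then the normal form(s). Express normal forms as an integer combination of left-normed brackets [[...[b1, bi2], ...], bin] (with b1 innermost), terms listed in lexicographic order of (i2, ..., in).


not equal; the first gives [[b1, b3], b2] and the second -[[b1, b3], b2]

The first composite normalizes to [[b1, b3], b2]
The second composite normalizes to -[[b1, b3], b2]
The normal forms differ: not equal.


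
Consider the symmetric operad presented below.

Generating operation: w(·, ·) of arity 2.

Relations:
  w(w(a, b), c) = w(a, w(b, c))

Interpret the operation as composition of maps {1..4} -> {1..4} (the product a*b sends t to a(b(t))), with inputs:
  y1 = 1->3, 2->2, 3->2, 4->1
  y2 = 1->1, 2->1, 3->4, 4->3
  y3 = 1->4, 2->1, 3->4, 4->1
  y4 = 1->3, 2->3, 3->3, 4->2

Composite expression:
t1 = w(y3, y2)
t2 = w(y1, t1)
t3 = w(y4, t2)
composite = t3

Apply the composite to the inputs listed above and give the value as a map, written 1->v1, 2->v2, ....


1->3, 2->3, 3->3, 4->3

w(y3, y2) = 1->4, 2->4, 3->1, 4->4
w(y1, w(y3, y2)) = 1->1, 2->1, 3->3, 4->1
w(y4, w(y1, w(y3, y2))) = 1->3, 2->3, 3->3, 4->3


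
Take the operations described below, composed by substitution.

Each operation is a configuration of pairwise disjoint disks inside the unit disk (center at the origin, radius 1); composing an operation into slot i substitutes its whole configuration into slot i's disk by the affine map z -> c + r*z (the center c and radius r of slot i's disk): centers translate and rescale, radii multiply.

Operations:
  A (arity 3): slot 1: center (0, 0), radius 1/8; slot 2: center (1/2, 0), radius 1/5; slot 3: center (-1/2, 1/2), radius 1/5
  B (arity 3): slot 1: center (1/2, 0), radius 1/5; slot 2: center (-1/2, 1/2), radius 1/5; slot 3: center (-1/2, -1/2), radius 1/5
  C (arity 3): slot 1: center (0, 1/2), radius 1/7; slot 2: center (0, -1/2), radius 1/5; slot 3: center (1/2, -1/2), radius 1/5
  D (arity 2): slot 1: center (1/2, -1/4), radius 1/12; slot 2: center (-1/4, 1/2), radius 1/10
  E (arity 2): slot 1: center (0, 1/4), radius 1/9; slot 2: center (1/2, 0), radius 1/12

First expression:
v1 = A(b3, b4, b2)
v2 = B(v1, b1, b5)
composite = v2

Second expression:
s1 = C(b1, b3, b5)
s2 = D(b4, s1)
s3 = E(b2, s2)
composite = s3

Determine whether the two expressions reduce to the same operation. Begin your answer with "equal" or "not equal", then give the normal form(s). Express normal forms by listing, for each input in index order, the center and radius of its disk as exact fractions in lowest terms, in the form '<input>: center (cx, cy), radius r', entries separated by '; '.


not equal; the first gives b1: center (-1/2, 1/2), radius 1/5; b2: center (2/5, 1/10), radius 1/25; b3: center (1/2, 0), radius 1/40; b4: center (3/5, 0), radius 1/25; b5: center (-1/2, -1/2), radius 1/5 and the second b1: center (23/48, 11/240), radius 1/840; b2: center (0, 1/4), radius 1/9; b3: center (23/48, 3/80), radius 1/600; b4: center (13/24, -1/48), radius 1/144; b5: center (29/60, 3/80), radius 1/600


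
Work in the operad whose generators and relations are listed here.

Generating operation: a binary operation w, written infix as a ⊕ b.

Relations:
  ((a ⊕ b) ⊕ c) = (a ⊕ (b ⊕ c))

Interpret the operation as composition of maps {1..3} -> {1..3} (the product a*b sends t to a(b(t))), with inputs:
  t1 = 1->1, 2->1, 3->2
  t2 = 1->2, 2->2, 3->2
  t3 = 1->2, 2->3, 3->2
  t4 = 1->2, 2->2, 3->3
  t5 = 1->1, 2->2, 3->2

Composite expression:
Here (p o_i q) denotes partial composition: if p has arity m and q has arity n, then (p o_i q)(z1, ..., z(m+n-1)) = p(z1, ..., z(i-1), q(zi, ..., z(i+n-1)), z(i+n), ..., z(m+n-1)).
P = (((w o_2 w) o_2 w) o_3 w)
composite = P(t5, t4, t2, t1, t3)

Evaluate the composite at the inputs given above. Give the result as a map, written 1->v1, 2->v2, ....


(t2 ⊕ t1) = 1->2, 2->2, 3->2
(t4 ⊕ (t2 ⊕ t1)) = 1->2, 2->2, 3->2
((t4 ⊕ (t2 ⊕ t1)) ⊕ t3) = 1->2, 2->2, 3->2
(t5 ⊕ ((t4 ⊕ (t2 ⊕ t1)) ⊕ t3)) = 1->2, 2->2, 3->2

1->2, 2->2, 3->2


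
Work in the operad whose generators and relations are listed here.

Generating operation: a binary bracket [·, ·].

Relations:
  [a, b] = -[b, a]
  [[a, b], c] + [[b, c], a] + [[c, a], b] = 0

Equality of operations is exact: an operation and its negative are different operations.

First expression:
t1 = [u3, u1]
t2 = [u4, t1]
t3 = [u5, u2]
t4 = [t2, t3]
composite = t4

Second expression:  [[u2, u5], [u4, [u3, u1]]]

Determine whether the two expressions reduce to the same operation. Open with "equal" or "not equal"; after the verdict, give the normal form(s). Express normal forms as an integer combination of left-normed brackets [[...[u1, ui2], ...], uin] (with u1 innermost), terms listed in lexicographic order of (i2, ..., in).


equal; both compose to -[[[[u1, u3], u4], u2], u5] + [[[[u1, u3], u4], u5], u2]

Reducing the first expression gives -[[[[u1, u3], u4], u2], u5] + [[[[u1, u3], u4], u5], u2]
Reducing the second expression gives -[[[[u1, u3], u4], u2], u5] + [[[[u1, u3], u4], u5], u2]
Identical normal forms: equal.


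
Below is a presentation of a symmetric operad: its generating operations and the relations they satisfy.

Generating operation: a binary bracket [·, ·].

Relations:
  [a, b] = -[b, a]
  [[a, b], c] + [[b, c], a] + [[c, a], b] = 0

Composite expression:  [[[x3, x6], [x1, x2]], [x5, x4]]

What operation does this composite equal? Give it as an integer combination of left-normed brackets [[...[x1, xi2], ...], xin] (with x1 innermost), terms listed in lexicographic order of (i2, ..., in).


[[[[[x1, x2], x3], x6], x4], x5] - [[[[[x1, x2], x3], x6], x5], x4] - [[[[[x1, x2], x6], x3], x4], x5] + [[[[[x1, x2], x6], x3], x5], x4]

Expand each bracket as ab - ba; the x1-initial words give the coefficients.
Composite bracket: [[[x3, x6], [x1, x2]], [x5, x4]]
Full expansion: 32 signed words from ab - ba (2^5 = 32).
Words beginning with x1 determine it all:
  x1x2x3x6x4x5 (sign +1) contributes +[[[[[x1, x2], x3], x6], x4], x5]
  x1x2x3x6x5x4 (sign -1) contributes -[[[[[x1, x2], x3], x6], x5], x4]
  x1x2x6x3x4x5 (sign -1) contributes -[[[[[x1, x2], x6], x3], x4], x5]
  x1x2x6x3x5x4 (sign +1) contributes +[[[[[x1, x2], x6], x3], x5], x4]


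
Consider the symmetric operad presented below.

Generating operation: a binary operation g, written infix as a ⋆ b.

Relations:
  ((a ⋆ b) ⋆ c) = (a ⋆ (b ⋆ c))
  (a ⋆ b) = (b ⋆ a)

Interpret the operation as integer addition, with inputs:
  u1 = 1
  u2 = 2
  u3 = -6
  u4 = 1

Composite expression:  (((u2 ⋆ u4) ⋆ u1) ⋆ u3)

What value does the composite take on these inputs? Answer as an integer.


(u2 ⋆ u4) = 3
((u2 ⋆ u4) ⋆ u1) = 4
(((u2 ⋆ u4) ⋆ u1) ⋆ u3) = -2

-2


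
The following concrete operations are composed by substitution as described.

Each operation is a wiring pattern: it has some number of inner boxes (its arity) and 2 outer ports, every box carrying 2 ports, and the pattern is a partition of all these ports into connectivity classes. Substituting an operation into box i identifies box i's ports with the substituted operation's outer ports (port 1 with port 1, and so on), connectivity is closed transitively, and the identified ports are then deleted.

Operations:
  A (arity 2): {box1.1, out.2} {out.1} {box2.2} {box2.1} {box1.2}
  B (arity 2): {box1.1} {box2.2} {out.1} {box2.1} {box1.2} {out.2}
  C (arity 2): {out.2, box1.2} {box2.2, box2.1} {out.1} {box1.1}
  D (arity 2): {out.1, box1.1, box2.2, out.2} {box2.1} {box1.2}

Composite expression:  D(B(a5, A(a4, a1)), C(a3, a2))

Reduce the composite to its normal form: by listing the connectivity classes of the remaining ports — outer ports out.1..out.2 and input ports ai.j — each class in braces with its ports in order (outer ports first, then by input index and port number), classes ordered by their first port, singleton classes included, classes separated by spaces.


{out.1, out.2, a3.2} {a1.1} {a1.2} {a2.1, a2.2} {a3.1} {a4.1} {a4.2} {a5.1} {a5.2}

Substituting into D glues patterns; closure does the rest.
A over (a4, a1) gives {out.1} {out.2, a4.1} {a1.1} {a1.2} {a4.2}, out.j being that stage's outer ports
B over (a5, a4, a1) gives {out.1} {out.2} {a1.1} {a1.2} {a4.1} {a4.2} {a5.1} {a5.2}, out.j being that stage's outer ports
C over (a3, a2) gives {out.1} {out.2, a3.2} {a2.1, a2.2} {a3.1}, out.j being that stage's outer ports
D over (a5, a4, a1, a3, a2) gives {out.1, out.2, a3.2} {a1.1} {a1.2} {a2.1, a2.2} {a3.1} {a4.1} {a4.2} {a5.1} {a5.2}, out.j being that stage's outer ports


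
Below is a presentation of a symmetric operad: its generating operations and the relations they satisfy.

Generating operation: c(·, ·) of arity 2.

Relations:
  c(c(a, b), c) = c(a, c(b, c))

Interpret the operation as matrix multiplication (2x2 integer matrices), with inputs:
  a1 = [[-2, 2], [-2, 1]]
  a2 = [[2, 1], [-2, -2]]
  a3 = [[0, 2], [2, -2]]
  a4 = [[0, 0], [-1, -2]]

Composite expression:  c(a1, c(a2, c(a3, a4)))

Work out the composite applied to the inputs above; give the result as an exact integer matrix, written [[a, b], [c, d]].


[[4, 8], [4, 8]]

c(a3, a4) = [[-2, -4], [2, 4]]
c(a2, c(a3, a4)) = [[-2, -4], [0, 0]]
c(a1, c(a2, c(a3, a4))) = [[4, 8], [4, 8]]


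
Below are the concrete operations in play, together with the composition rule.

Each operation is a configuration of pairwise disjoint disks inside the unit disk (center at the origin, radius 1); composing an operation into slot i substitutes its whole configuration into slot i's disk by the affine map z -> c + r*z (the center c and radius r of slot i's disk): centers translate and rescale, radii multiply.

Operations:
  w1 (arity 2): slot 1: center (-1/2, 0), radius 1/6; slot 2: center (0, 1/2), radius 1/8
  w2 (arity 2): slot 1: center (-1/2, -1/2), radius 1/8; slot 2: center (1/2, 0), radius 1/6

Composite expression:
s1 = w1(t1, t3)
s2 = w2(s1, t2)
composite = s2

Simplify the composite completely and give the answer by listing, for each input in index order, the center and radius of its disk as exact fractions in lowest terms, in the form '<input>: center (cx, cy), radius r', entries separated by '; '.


Each t-disk chains the slot maps above it in w2; radii multiply.
for t1, the 2-step affine chain lands on center (-9/16, -1/2), radius 1/48
for t3, the 2-step affine chain lands on center (-1/2, -7/16), radius 1/64
for t2, the 1-step affine chain lands on center (1/2, 0), radius 1/6

t1: center (-9/16, -1/2), radius 1/48; t2: center (1/2, 0), radius 1/6; t3: center (-1/2, -7/16), radius 1/64


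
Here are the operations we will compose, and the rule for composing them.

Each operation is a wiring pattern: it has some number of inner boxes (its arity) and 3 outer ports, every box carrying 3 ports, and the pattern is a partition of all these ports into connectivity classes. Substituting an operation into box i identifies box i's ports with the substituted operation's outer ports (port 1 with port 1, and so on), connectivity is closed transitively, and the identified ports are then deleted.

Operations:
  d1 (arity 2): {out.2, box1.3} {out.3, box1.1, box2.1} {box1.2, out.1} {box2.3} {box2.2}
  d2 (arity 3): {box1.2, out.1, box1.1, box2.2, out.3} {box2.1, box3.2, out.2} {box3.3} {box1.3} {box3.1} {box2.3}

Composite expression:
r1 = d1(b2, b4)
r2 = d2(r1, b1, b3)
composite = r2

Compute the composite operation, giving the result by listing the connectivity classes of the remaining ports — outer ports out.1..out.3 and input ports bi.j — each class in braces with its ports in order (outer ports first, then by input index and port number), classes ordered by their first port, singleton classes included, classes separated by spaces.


{out.1, out.3, b1.2, b2.2, b2.3} {out.2, b1.1, b3.2} {b1.3} {b2.1, b4.1} {b3.1} {b3.3} {b4.2} {b4.3}

Reachability decides: close wires over d2-identified ports.
stage d1: inputs (b2, b4), connectivity {out.1, b2.2} {out.2, b2.3} {out.3, b2.1, b4.1} {b4.2} {b4.3}, out.j its boundary
stage d2: inputs (b2, b4, b1, b3), connectivity {out.1, out.3, b1.2, b2.2, b2.3} {out.2, b1.1, b3.2} {b1.3} {b2.1, b4.1} {b3.1} {b3.3} {b4.2} {b4.3}, out.j its boundary


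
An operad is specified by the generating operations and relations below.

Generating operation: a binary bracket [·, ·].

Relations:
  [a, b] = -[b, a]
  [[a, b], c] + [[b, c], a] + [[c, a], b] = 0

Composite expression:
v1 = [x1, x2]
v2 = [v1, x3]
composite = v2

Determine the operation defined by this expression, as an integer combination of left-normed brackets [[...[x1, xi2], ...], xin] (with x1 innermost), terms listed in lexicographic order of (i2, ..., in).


[[x1, x2], x3]

In the tensor algebra, words opening x1 carry the x1-anchored form.
Composite bracket: [[x1, x2], x3]
Under [a, b] = ab - ba we get 4 signed associative words (2^2 = 4).
The x1-initial words carry the normal form:
  sign of x1x2x3 is +1, so it contributes +[[x1, x2], x3]


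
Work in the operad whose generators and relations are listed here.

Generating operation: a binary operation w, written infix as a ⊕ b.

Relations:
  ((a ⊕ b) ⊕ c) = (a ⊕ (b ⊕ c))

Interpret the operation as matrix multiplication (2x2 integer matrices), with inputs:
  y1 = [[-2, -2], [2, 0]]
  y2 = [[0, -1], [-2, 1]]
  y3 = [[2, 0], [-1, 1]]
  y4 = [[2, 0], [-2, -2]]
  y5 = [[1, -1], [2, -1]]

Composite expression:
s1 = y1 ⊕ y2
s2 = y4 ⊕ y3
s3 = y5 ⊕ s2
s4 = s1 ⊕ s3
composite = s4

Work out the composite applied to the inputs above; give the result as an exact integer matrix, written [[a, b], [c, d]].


(y1 ⊕ y2) = [[4, 0], [0, -2]]
(y4 ⊕ y3) = [[4, 0], [-2, -2]]
(y5 ⊕ (y4 ⊕ y3)) = [[6, 2], [10, 2]]
((y1 ⊕ y2) ⊕ (y5 ⊕ (y4 ⊕ y3))) = [[24, 8], [-20, -4]]

[[24, 8], [-20, -4]]


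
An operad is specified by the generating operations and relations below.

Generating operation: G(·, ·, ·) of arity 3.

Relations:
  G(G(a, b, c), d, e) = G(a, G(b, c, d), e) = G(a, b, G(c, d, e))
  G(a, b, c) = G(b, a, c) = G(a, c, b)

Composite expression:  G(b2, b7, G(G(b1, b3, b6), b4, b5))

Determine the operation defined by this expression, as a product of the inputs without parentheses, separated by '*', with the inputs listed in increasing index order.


b1 * b2 * b3 * b4 * b5 * b6 * b7

Any arrangement under G is one operation, so sort the b-inputs.
G(b1, b3, b6) flattens to b1 * b3 * b6
G(G(b1, b3, b6), b4, b5) flattens to b1 * b3 * b6 * b4 * b5
G(b2, b7, G(G(b1, b3, b6), b4, b5)) flattens to b2 * b7 * b1 * b3 * b6 * b4 * b5
rearranged into index order: b1 * b2 * b3 * b4 * b5 * b6 * b7


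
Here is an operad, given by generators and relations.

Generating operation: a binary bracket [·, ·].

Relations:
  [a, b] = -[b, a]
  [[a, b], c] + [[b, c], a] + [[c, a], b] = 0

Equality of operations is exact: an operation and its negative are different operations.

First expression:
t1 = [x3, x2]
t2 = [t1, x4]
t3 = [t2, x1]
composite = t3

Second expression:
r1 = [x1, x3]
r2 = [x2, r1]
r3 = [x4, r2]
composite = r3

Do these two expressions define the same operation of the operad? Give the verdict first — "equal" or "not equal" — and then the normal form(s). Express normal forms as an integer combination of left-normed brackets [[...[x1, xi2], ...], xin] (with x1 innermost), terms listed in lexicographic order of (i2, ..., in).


not equal; first: [[[x1, x2], x3], x4] - [[[x1, x3], x2], x4] - [[[x1, x4], x2], x3] + [[[x1, x4], x3], x2]; second: [[[x1, x3], x2], x4]

The first expression reduces to [[[x1, x2], x3], x4] - [[[x1, x3], x2], x4] - [[[x1, x4], x2], x3] + [[[x1, x4], x3], x2]
The second expression reduces to [[[x1, x3], x2], x4]
Distinct normal forms: not equal.


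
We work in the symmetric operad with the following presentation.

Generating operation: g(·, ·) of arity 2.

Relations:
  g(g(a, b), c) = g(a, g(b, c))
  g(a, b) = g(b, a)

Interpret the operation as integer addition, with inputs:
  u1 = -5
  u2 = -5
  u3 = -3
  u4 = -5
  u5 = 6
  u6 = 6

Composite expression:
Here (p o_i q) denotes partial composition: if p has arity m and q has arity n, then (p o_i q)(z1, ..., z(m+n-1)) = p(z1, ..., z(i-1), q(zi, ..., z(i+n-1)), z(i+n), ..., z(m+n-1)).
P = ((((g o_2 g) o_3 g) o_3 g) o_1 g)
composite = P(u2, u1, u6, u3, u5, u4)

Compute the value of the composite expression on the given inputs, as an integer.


-6

g(u2, u1) = -10
g(u3, u5) = 3
g(g(u3, u5), u4) = -2
g(u6, g(g(u3, u5), u4)) = 4
g(g(u2, u1), g(u6, g(g(u3, u5), u4))) = -6


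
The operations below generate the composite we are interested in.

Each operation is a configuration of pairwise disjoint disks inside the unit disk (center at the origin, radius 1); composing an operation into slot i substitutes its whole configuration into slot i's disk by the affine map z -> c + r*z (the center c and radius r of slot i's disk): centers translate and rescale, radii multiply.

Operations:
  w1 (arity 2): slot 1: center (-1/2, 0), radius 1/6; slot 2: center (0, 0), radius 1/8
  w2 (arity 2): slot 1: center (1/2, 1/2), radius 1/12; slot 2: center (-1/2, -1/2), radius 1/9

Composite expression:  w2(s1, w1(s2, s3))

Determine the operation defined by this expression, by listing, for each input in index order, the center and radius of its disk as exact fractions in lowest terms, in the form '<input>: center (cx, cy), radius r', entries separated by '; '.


s1: center (1/2, 1/2), radius 1/12; s2: center (-5/9, -1/2), radius 1/54; s3: center (-1/2, -1/2), radius 1/72


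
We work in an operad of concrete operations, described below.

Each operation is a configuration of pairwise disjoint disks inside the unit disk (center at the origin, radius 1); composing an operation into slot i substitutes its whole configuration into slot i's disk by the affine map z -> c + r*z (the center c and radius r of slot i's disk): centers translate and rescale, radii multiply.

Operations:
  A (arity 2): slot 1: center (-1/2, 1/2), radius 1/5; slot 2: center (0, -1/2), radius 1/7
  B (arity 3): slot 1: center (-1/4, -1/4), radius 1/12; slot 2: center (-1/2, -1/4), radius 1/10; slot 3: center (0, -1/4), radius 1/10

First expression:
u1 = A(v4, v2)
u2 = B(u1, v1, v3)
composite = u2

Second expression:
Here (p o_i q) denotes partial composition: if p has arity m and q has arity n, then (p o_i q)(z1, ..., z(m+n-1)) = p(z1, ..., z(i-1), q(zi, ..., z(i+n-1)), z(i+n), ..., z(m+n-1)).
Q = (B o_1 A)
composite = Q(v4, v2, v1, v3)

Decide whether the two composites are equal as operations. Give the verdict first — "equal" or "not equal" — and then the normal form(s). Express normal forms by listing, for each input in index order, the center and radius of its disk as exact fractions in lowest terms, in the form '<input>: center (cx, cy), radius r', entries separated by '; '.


equal; both compose to v1: center (-1/2, -1/4), radius 1/10; v2: center (-1/4, -7/24), radius 1/84; v3: center (0, -1/4), radius 1/10; v4: center (-7/24, -5/24), radius 1/60

Reducing the first expression gives v1: center (-1/2, -1/4), radius 1/10; v2: center (-1/4, -7/24), radius 1/84; v3: center (0, -1/4), radius 1/10; v4: center (-7/24, -5/24), radius 1/60
Reducing the second expression gives v1: center (-1/2, -1/4), radius 1/10; v2: center (-1/4, -7/24), radius 1/84; v3: center (0, -1/4), radius 1/10; v4: center (-7/24, -5/24), radius 1/60
The normal forms match — equal.


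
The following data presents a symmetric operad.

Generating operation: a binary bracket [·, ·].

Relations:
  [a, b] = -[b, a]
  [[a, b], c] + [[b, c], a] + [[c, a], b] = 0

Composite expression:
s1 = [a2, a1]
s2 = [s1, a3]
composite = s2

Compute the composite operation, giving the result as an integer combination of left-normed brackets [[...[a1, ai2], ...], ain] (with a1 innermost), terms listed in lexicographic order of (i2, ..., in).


-[[a1, a2], a3]

Antisymmetry and Jacobi reduce to a1-anchored left-normed brackets.
Composite bracket: [[a2, a1], a3]
Full expansion: 4 signed words from ab - ba (2^2 = 4).
Only words starting with a1 matter:
  word a1a2a3 has sign -1, contributing -[[a1, a2], a3]


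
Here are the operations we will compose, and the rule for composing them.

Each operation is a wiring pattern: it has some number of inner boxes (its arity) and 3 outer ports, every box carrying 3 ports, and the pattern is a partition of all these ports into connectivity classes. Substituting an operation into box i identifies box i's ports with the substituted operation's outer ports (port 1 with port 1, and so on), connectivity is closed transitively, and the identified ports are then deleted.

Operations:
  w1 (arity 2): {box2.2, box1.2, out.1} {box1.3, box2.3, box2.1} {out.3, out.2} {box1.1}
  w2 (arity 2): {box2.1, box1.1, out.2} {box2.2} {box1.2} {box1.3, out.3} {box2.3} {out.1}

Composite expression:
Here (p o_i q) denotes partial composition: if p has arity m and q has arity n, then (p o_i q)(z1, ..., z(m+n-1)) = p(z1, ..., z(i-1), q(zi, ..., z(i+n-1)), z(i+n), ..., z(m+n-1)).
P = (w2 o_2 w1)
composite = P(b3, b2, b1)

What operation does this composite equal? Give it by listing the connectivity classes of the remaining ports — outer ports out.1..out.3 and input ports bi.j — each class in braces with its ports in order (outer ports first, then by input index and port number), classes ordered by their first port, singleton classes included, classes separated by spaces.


{out.1} {out.2, b1.2, b2.2, b3.1} {out.3, b3.3} {b1.1, b1.3, b2.3} {b2.1} {b3.2}

Two ports join when wires chain via w2-identified ports.
composing w1 on (b2, b1), with out.j its own outer ports: {out.1, b1.2, b2.2} {out.2, out.3} {b1.1, b1.3, b2.3} {b2.1}
composing w2 on (b3, b2, b1), with out.j its own outer ports: {out.1} {out.2, b1.2, b2.2, b3.1} {out.3, b3.3} {b1.1, b1.3, b2.3} {b2.1} {b3.2}


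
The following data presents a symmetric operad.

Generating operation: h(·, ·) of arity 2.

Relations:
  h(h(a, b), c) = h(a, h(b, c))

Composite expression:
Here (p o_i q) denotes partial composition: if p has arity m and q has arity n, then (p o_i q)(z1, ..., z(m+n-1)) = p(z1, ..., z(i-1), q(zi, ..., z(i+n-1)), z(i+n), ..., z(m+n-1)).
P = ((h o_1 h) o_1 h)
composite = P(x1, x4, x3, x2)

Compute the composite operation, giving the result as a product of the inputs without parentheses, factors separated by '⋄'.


x1 ⋄ x4 ⋄ x3 ⋄ x2


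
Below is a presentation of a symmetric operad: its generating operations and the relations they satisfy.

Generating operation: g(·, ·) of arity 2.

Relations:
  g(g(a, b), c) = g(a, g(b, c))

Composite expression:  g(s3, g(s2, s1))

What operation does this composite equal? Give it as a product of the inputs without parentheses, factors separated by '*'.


s3 * s2 * s1


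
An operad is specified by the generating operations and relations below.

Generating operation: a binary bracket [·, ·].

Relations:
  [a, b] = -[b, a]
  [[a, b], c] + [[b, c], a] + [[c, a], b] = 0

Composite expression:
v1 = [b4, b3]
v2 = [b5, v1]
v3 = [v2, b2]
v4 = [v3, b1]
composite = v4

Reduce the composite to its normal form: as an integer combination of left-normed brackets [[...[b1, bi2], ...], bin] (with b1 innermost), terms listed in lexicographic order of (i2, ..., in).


Left-normed coefficients sit on the b1-initial expansion words.
Composite bracket: [[[b5, [b4, b3]], b2], b1]
Applying ab - ba throughout gives 16 signed words (2^4 = 16).
Only words starting with b1 matter:
  b1b2b3b4b5 appears with sign +1, giving the term +[[[[b1, b2], b3], b4], b5]
  b1b2b4b3b5 appears with sign -1, giving the term -[[[[b1, b2], b4], b3], b5]
  b1b2b5b3b4 appears with sign -1, giving the term -[[[[b1, b2], b5], b3], b4]
  b1b2b5b4b3 appears with sign +1, giving the term +[[[[b1, b2], b5], b4], b3]
  b1b3b4b5b2 appears with sign -1, giving the term -[[[[b1, b3], b4], b5], b2]
  b1b4b3b5b2 appears with sign +1, giving the term +[[[[b1, b4], b3], b5], b2]
  b1b5b3b4b2 appears with sign +1, giving the term +[[[[b1, b5], b3], b4], b2]
  b1b5b4b3b2 appears with sign -1, giving the term -[[[[b1, b5], b4], b3], b2]

[[[[b1, b2], b3], b4], b5] - [[[[b1, b2], b4], b3], b5] - [[[[b1, b2], b5], b3], b4] + [[[[b1, b2], b5], b4], b3] - [[[[b1, b3], b4], b5], b2] + [[[[b1, b4], b3], b5], b2] + [[[[b1, b5], b3], b4], b2] - [[[[b1, b5], b4], b3], b2]


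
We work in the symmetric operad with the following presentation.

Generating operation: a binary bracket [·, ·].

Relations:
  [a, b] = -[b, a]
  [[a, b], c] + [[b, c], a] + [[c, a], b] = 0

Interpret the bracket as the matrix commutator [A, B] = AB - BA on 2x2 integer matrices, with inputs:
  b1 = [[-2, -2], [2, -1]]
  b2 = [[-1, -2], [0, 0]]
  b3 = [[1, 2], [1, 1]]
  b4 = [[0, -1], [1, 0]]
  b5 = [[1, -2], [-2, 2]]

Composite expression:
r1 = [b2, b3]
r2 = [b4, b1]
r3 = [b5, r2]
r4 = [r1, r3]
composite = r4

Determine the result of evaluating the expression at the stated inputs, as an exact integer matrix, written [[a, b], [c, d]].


[[1, -4], [-4, -1]]


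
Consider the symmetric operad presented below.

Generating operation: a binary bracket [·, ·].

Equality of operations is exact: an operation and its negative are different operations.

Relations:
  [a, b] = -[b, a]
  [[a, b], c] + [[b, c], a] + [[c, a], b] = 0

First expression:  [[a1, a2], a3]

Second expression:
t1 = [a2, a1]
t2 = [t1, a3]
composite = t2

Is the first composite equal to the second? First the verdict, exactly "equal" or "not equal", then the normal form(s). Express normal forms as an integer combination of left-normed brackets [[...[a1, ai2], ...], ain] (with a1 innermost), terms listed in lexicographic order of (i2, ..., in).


not equal — first [[a1, a2], a3], second -[[a1, a2], a3]

In normal form, the first expression is [[a1, a2], a3]
In normal form, the second expression is -[[a1, a2], a3]
The normal forms differ: not equal.


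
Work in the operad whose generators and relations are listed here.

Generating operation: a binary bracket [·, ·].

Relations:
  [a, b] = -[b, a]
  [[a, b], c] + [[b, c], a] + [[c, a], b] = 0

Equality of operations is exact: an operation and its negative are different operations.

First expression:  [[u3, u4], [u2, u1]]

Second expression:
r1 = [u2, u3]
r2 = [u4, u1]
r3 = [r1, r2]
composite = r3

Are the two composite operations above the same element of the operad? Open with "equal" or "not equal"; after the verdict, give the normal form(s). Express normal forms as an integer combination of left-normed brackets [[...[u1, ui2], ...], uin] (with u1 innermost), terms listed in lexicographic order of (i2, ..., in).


not equal — first [[[u1, u2], u3], u4] - [[[u1, u2], u4], u3], second [[[u1, u4], u2], u3] - [[[u1, u4], u3], u2]

Reducing the first expression gives [[[u1, u2], u3], u4] - [[[u1, u2], u4], u3]
Reducing the second expression gives [[[u1, u4], u2], u3] - [[[u1, u4], u3], u2]
They disagree, so not equal.


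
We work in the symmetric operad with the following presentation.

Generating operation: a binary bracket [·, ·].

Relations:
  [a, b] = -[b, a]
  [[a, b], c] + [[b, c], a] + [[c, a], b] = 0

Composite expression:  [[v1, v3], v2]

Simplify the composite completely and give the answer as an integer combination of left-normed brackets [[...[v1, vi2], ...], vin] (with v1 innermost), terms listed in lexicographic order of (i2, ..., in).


[[v1, v3], v2]

Skip Jacobi rewriting: expand, keep v1-initial words, read off terms.
Composite bracket: [[v1, v3], v2]
Under [a, b] = ab - ba we get 4 signed associative words (2^2 = 4).
Only words starting with v1 matter:
  from v1v3v2, sign +1: term +[[v1, v3], v2]


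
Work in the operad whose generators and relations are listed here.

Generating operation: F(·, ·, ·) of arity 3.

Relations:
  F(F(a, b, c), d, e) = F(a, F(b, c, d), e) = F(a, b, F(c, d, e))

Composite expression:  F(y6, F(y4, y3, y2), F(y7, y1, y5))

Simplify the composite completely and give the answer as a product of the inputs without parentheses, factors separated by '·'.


y6 · y4 · y3 · y2 · y7 · y1 · y5

Key point: F is associative — brackets drop, the y-order remains.
F(y4, y3, y2) flattens to y4 · y3 · y2
F(y7, y1, y5) flattens to y7 · y1 · y5
F(y6, F(y4, y3, y2), F(y7, y1, y5)) flattens to y6 · y4 · y3 · y2 · y7 · y1 · y5


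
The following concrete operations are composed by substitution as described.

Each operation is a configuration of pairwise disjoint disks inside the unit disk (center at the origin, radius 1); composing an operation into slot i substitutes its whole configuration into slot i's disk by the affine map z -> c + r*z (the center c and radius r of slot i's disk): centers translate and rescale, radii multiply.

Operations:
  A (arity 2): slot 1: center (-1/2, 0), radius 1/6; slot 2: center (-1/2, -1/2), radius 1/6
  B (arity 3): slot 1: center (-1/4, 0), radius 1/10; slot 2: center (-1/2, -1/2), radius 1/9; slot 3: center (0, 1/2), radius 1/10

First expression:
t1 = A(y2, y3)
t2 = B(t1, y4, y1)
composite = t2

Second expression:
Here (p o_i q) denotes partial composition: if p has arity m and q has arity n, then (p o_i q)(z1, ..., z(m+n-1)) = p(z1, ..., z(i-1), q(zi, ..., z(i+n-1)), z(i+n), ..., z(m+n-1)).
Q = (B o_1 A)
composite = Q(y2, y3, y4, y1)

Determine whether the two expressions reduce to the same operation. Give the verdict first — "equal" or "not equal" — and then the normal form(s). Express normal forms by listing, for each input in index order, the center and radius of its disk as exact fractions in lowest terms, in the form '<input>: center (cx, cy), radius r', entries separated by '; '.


The first expression, normalized: y1: center (0, 1/2), radius 1/10; y2: center (-3/10, 0), radius 1/60; y3: center (-3/10, -1/20), radius 1/60; y4: center (-1/2, -1/2), radius 1/9
The second expression, normalized: y1: center (0, 1/2), radius 1/10; y2: center (-3/10, 0), radius 1/60; y3: center (-3/10, -1/20), radius 1/60; y4: center (-1/2, -1/2), radius 1/9
Both agree, so they are equal.

equal: each reduces to y1: center (0, 1/2), radius 1/10; y2: center (-3/10, 0), radius 1/60; y3: center (-3/10, -1/20), radius 1/60; y4: center (-1/2, -1/2), radius 1/9


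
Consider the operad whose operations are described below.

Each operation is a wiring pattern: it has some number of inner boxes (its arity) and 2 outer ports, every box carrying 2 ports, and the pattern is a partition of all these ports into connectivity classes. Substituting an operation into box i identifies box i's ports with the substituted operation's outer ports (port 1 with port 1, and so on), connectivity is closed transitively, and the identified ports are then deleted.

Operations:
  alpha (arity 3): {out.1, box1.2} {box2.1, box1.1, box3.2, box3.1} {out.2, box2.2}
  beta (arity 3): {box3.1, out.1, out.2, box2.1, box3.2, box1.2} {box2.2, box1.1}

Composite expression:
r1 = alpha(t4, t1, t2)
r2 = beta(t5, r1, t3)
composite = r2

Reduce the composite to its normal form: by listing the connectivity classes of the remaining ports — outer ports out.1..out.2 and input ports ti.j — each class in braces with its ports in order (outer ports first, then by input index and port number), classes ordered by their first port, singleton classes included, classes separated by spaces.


Treat the ports identified at beta as solder joints: merge, then drop.
after alpha, the pattern on (t4, t1, t2) reads {out.1, t4.2} {out.2, t1.2} {t1.1, t2.1, t2.2, t4.1} (out.j = its outer ports)
after beta, the pattern on (t5, t4, t1, t2, t3) reads {out.1, out.2, t3.1, t3.2, t4.2, t5.2} {t1.1, t2.1, t2.2, t4.1} {t1.2, t5.1} (out.j = its outer ports)

{out.1, out.2, t3.1, t3.2, t4.2, t5.2} {t1.1, t2.1, t2.2, t4.1} {t1.2, t5.1}


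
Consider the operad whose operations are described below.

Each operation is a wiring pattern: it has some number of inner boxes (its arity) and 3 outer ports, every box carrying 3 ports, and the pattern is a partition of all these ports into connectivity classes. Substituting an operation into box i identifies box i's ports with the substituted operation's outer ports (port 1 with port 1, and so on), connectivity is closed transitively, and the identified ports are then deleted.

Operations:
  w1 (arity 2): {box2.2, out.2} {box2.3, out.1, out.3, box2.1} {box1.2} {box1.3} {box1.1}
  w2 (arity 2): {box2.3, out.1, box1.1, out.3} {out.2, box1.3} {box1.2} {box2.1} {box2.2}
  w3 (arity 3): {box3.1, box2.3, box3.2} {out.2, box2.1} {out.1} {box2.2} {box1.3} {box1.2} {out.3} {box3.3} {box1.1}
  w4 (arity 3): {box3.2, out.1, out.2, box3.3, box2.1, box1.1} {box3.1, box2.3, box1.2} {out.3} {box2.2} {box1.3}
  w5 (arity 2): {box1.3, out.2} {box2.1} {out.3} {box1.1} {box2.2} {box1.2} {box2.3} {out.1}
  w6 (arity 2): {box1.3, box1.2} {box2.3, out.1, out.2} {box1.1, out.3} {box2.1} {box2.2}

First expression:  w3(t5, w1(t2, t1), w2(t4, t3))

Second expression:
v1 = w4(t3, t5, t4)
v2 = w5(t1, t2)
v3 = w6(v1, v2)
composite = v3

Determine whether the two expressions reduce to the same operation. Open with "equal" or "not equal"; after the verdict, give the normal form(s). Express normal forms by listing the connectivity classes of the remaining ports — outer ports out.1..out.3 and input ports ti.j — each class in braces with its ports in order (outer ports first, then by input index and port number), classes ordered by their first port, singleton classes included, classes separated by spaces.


not equal — first {out.1} {out.2, t1.1, t1.3, t3.3, t4.1, t4.3} {out.3} {t1.2} {t2.1} {t2.2} {t2.3} {t3.1} {t3.2} {t4.2} {t5.1} {t5.2} {t5.3}, second {out.1, out.2} {out.3, t3.1, t4.2, t4.3, t5.1} {t1.1} {t1.2} {t1.3} {t2.1} {t2.2} {t2.3} {t3.2, t4.1, t5.3} {t3.3} {t5.2}

Normal form of the first expression: {out.1} {out.2, t1.1, t1.3, t3.3, t4.1, t4.3} {out.3} {t1.2} {t2.1} {t2.2} {t2.3} {t3.1} {t3.2} {t4.2} {t5.1} {t5.2} {t5.3}
Normal form of the second expression: {out.1, out.2} {out.3, t3.1, t4.2, t4.3, t5.1} {t1.1} {t1.2} {t1.3} {t2.1} {t2.2} {t2.3} {t3.2, t4.1, t5.3} {t3.3} {t5.2}
No match — not equal.


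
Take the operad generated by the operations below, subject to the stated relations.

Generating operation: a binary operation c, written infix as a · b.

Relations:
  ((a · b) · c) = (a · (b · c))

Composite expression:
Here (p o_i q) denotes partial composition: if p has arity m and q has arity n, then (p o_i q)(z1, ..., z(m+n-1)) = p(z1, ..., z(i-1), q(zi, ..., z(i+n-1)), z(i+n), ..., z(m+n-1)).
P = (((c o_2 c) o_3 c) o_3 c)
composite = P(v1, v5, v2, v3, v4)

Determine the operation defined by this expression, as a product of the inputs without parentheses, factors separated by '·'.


v1 · v5 · v2 · v3 · v4

Associativity of c dissolves the nesting; only the v-input order survives.
(v2 · v3) flattens to v2 · v3
((v2 · v3) · v4) flattens to v2 · v3 · v4
(v5 · ((v2 · v3) · v4)) flattens to v5 · v2 · v3 · v4
(v1 · (v5 · ((v2 · v3) · v4))) flattens to v1 · v5 · v2 · v3 · v4


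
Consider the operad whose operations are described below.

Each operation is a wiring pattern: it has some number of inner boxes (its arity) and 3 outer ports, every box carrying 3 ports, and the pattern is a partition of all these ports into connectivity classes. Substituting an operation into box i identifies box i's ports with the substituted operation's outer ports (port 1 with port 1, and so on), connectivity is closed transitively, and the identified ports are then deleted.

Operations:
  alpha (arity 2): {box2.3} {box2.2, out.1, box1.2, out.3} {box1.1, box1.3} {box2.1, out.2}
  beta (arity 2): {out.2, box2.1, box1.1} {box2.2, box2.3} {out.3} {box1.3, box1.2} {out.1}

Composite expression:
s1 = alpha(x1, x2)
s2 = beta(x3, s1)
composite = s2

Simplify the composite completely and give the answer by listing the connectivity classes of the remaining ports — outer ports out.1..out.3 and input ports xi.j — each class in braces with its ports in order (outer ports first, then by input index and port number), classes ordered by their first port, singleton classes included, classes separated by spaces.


Substituting into beta glues patterns; closure does the rest.
composing alpha on (x1, x2), with out.j its own outer ports: {out.1, out.3, x1.2, x2.2} {out.2, x2.1} {x1.1, x1.3} {x2.3}
composing beta on (x3, x1, x2), with out.j its own outer ports: {out.1} {out.2, x1.2, x2.1, x2.2, x3.1} {out.3} {x1.1, x1.3} {x2.3} {x3.2, x3.3}

{out.1} {out.2, x1.2, x2.1, x2.2, x3.1} {out.3} {x1.1, x1.3} {x2.3} {x3.2, x3.3}
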